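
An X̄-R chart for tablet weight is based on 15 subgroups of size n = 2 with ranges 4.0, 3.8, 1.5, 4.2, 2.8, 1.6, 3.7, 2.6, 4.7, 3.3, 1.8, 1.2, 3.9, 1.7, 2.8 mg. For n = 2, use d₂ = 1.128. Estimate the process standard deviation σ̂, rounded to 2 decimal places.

2.58

R̄ = (4.0 + 3.8 + 1.5 + 4.2 + 2.8 + 1.6 + 3.7 + 2.6 + 4.7 + 3.3 + 1.8 + 1.2 + 3.9 + 1.7 + 2.8) / 15 = 2.9067
σ̂ = R̄ / d₂ = 2.9067 / 1.128 = 2.5768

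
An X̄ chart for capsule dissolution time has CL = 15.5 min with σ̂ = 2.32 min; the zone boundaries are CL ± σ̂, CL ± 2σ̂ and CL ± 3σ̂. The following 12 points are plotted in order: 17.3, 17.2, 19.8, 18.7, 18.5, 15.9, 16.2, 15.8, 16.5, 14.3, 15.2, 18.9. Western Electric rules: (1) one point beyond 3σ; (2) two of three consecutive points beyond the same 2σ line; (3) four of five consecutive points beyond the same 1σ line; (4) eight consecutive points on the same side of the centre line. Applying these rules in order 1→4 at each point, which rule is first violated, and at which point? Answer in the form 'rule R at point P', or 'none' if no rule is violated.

Zone of each point (C = within 1σ̂, B = 1σ̂–2σ̂, A = 2σ̂–3σ̂, * = beyond 3σ̂; sign = side of CL): 1:+C, 2:+C, 3:+B, 4:+B, 5:+B, 6:+C, 7:+C, 8:+C, 9:+C, 10:-C, 11:-C, 12:+B
Rule 4 (eight consecutive points on the same side of the centre line) is satisfied at point 8.

rule 4 at point 8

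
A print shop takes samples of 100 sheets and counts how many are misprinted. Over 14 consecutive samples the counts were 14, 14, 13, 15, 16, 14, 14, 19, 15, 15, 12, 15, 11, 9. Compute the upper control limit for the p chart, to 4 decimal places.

p̄ = Σdᵢ / (k·n) = 196 / (14 × 100) = 0.14000
UCL = p̄ + 3·√(p̄(1−p̄)/n) = 0.14000 + 3 × √(0.14000×0.86000/100) = 0.14000 + 3 × 0.03470 = 0.24410

0.2441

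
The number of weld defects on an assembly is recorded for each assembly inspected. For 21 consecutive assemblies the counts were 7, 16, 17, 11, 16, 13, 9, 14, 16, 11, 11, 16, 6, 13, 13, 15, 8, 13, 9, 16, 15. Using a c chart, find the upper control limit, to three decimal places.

23.276

c̄ = (7 + 16 + 17 + 11 + 16 + 13 + 9 + 14 + 16 + 11 + 11 + 16 + 6 + 13 + 13 + 15 + 8 + 13 + 9 + 16 + 15) / 21 = 265 / 21 = 12.6190
UCL = c̄ + 3√c̄ = 12.6190 + 3 × √12.6190 = 12.6190 + 3 × 3.5523 = 23.2760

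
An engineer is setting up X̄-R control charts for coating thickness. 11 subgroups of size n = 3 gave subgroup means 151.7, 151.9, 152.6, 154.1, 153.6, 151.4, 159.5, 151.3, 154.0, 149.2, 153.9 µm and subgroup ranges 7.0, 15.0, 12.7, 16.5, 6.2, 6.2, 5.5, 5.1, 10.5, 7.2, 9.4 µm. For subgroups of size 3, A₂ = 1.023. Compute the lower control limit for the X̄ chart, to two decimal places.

143.60

X̄̄ = (151.7 + 151.9 + 152.6 + 154.1 + 153.6 + 151.4 + 159.5 + 151.3 + 154.0 + 149.2 + 153.9) / 11 = 1683.2000 / 11 = 153.0182
R̄ = (7.0 + 15.0 + 12.7 + 16.5 + 6.2 + 6.2 + 5.5 + 5.1 + 10.5 + 7.2 + 9.4) / 11 = 101.3000 / 11 = 9.2091
LCL = X̄̄ − A₂·R̄ = 153.0182 − 1.023 × 9.2091 = 143.5973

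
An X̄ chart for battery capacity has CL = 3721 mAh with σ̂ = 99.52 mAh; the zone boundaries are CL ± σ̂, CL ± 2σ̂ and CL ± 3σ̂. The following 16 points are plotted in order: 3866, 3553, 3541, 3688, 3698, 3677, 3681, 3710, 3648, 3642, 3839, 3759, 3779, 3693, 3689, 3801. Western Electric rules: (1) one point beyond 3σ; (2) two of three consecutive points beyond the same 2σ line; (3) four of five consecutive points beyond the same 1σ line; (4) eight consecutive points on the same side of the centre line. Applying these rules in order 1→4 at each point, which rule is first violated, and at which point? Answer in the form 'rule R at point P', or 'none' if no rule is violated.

rule 4 at point 9

Zone of each point (C = within 1σ̂, B = 1σ̂–2σ̂, A = 2σ̂–3σ̂, * = beyond 3σ̂; sign = side of CL): 1:+B, 2:-B, 3:-B, 4:-C, 5:-C, 6:-C, 7:-C, 8:-C, 9:-C, 10:-C, 11:+B, 12:+C, 13:+C, 14:-C, 15:-C, 16:+C
Rule 4 (eight consecutive points on the same side of the centre line) is satisfied at point 9.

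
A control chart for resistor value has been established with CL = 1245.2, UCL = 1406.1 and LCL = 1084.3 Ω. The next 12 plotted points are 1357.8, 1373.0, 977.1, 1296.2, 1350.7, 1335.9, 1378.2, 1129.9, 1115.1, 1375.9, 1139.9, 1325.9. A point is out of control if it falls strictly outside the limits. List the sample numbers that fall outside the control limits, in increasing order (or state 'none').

3

Compare each point to [1084.3, 1406.1]: sample 3 = 977.1 < LCL.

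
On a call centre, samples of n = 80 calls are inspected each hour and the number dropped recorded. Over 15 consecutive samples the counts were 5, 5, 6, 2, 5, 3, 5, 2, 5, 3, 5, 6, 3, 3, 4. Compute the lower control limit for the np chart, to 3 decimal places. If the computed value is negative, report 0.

0.000

p̄ = Σdᵢ / (k·n) = 62 / (15 × 80) = 0.05167
LCL = np̄ − 3·√(np̄(1−p̄)) = 4.1333 − 3 × 1.9798 = -1.8062 → 0 (negative, so LCL = 0)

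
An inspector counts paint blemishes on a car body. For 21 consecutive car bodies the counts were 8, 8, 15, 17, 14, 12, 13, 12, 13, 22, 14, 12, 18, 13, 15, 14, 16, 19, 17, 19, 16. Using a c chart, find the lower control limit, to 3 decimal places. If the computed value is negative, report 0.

c̄ = (8 + 8 + 15 + 17 + 14 + 12 + 13 + 12 + 13 + 22 + 14 + 12 + 18 + 13 + 15 + 14 + 16 + 19 + 17 + 19 + 16) / 21 = 307 / 21 = 14.6190
LCL = c̄ − 3√c̄ = 14.6190 − 3 × 3.8235 = 3.1486

3.149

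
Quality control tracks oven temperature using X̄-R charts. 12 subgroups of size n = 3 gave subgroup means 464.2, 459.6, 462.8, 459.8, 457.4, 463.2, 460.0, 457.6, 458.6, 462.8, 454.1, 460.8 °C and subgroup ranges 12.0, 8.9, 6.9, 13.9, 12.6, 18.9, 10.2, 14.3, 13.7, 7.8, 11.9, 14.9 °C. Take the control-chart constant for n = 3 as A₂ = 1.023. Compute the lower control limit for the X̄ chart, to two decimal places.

447.63

X̄̄ = (464.2 + 459.6 + 462.8 + 459.8 + 457.4 + 463.2 + 460.0 + 457.6 + 458.6 + 462.8 + 454.1 + 460.8) / 12 = 5520.9000 / 12 = 460.0750
R̄ = (12.0 + 8.9 + 6.9 + 13.9 + 12.6 + 18.9 + 10.2 + 14.3 + 13.7 + 7.8 + 11.9 + 14.9) / 12 = 146.0000 / 12 = 12.1667
LCL = X̄̄ − A₂·R̄ = 460.0750 − 1.023 × 12.1667 = 447.6285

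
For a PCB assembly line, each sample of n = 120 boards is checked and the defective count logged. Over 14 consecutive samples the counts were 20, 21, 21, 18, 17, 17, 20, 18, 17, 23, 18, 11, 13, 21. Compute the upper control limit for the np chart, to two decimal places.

30.01

p̄ = Σdᵢ / (k·n) = 255 / (14 × 120) = 0.15179
UCL = np̄ + 3·√(np̄(1−p̄)) = 18.2143 + 3 × √(18.2143×0.84821) = 18.2143 + 3 × 3.9306 = 30.0061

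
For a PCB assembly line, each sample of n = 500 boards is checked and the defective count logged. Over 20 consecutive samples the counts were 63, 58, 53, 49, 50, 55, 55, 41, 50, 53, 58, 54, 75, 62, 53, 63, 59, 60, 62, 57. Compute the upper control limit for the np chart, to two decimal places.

p̄ = Σdᵢ / (k·n) = 1130 / (20 × 500) = 0.11300
UCL = np̄ + 3·√(np̄(1−p̄)) = 56.5000 + 3 × √(56.5000×0.88700) = 56.5000 + 3 × 7.0792 = 77.7377

77.74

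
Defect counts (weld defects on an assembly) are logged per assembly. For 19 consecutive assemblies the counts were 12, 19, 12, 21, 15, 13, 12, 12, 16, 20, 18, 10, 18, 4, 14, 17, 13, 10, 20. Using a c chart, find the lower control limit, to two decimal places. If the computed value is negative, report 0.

3.09

c̄ = (12 + 19 + 12 + 21 + 15 + 13 + 12 + 12 + 16 + 20 + 18 + 10 + 18 + 4 + 14 + 17 + 13 + 10 + 20) / 19 = 276 / 19 = 14.5263
LCL = c̄ − 3√c̄ = 14.5263 − 3 × 3.8113 = 3.0923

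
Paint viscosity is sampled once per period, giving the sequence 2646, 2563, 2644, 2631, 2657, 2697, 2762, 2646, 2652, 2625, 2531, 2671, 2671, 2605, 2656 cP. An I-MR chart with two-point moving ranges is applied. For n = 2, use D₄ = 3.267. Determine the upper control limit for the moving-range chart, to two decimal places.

188.55

Moving ranges: 83, 81, 13, 26, 40, 65, 116, 6, 27, 94, 140, 0, 66, 51; M̄R̄ = 808.0000 / 14 = 57.7143
UCL_MR = D₄·M̄R̄ = 3.267 × 57.7143 = 188.5526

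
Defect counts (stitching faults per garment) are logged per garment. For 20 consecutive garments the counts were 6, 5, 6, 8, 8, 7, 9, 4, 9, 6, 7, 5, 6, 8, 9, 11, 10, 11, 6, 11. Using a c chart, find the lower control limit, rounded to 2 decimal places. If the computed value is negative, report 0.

c̄ = (6 + 5 + 6 + 8 + 8 + 7 + 9 + 4 + 9 + 6 + 7 + 5 + 6 + 8 + 9 + 11 + 10 + 11 + 6 + 11) / 20 = 152 / 20 = 7.6000
LCL = c̄ − 3√c̄ = 7.6000 − 3 × 2.7568 = -0.6704 → 0 (cannot be negative)

0.00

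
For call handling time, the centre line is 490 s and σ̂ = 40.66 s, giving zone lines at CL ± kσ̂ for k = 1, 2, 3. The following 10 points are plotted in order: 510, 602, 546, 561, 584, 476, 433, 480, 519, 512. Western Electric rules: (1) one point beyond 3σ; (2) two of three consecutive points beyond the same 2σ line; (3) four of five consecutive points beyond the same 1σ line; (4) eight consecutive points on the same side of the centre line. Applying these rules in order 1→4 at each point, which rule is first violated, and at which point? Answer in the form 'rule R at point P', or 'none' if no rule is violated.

rule 3 at point 5

Zone of each point (C = within 1σ̂, B = 1σ̂–2σ̂, A = 2σ̂–3σ̂, * = beyond 3σ̂; sign = side of CL): 1:+C, 2:+A, 3:+B, 4:+B, 5:+A, 6:-C, 7:-B, 8:-C, 9:+C, 10:+C
Rule 3 (four of five consecutive points beyond the same 1σ limit) is satisfied at point 5.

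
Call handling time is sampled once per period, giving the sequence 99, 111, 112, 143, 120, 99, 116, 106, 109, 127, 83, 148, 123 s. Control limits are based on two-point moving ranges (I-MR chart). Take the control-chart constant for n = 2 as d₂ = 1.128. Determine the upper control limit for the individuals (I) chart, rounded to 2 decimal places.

174.92

X̄ = (99 + 111 + 112 + 143 + 120 + 99 + 116 + 106 + 109 + 127 + 83 + 148 + 123) / 13 = 115.0769
Moving ranges: 12, 1, 31, 23, 21, 17, 10, 3, 18, 44, 65, 25; M̄R̄ = 270.0000 / 12 = 22.5000
UCL = X̄ + 3·M̄R̄/d₂ = 115.0769 + 3 × 22.5000 / 1.128 = 174.9173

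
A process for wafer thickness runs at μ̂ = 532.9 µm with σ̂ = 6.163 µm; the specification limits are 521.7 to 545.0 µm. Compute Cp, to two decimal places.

0.63

Cp = (USL − LSL) / (6σ̂) = (545.0 − 521.7) / (6 × 6.163) = 23.3000 / 36.9780 = 0.6301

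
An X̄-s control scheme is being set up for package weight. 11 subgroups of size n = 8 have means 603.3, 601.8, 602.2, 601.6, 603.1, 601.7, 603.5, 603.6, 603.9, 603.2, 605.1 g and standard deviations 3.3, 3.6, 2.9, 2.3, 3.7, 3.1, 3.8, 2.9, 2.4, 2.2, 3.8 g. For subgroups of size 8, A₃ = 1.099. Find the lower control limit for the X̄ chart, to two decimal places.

X̄̄ = (603.3 + 601.8 + 602.2 + 601.6 + 603.1 + 601.7 + 603.5 + 603.6 + 603.9 + 603.2 + 605.1) / 11 = 603.0000
s̄ = (3.3 + 3.6 + 2.9 + 2.3 + 3.7 + 3.1 + 3.8 + 2.9 + 2.4 + 2.2 + 3.8) / 11 = 3.0909
LCL = X̄̄ − A₃·s̄ = 603.0000 − 1.099 × 3.0909 = 599.6031

599.60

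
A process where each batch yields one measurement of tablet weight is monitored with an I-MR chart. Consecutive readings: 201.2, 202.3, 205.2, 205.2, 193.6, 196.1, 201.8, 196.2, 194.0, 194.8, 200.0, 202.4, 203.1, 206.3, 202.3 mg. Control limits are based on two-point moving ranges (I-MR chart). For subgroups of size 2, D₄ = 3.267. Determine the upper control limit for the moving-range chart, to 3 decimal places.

Moving ranges: 1.1, 2.9, 0.0, 11.6, 2.5, 5.7, 5.6, 2.2, 0.8, 5.2, 2.4, 0.7, 3.2, 4.0; M̄R̄ = 47.9000 / 14 = 3.4214
UCL_MR = D₄·M̄R̄ = 3.267 × 3.4214 = 11.1778

11.178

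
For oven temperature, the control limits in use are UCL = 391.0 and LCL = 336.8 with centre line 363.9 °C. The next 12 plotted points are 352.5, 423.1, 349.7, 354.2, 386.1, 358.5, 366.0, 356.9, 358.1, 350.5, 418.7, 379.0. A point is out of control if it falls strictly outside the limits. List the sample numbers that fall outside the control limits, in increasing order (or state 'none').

Compare each point to [336.8, 391.0]: sample 2 = 423.1 > UCL; sample 11 = 418.7 > UCL.

2, 11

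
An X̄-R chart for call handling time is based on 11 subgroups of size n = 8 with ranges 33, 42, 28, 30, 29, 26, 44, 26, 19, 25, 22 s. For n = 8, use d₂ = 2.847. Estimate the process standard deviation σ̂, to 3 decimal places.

R̄ = (33 + 42 + 28 + 30 + 29 + 26 + 44 + 26 + 19 + 25 + 22) / 11 = 29.4545
σ̂ = R̄ / d₂ = 29.4545 / 2.847 = 10.3458

10.346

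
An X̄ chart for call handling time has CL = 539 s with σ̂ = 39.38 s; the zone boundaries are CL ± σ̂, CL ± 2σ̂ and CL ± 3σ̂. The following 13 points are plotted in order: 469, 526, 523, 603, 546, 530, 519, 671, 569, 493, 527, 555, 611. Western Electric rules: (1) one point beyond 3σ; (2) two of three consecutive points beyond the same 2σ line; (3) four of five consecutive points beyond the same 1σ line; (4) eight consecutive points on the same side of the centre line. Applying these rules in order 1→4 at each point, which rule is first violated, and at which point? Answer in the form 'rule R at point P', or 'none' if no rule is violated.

rule 1 at point 8

Zone of each point (C = within 1σ̂, B = 1σ̂–2σ̂, A = 2σ̂–3σ̂, * = beyond 3σ̂; sign = side of CL): 1:-B, 2:-C, 3:-C, 4:+B, 5:+C, 6:-C, 7:-C, 8:+*, 9:+C, 10:-B, 11:-C, 12:+C, 13:+B
Rule 1 (one point beyond the 3σ limits) is satisfied at point 8.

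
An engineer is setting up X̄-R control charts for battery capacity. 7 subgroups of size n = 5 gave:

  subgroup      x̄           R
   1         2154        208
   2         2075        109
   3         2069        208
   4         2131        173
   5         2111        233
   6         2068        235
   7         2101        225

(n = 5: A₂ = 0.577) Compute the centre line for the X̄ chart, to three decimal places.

X̄̄ = (2154 + 2075 + 2069 + 2131 + 2111 + 2068 + 2101) / 7 = 14709.0000 / 7 = 2101.2857
CL = X̄̄ = 2101.2857

2101.286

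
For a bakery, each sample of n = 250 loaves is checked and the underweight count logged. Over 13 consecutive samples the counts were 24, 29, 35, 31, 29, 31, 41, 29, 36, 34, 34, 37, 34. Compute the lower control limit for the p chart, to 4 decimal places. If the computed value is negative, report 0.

p̄ = Σdᵢ / (k·n) = 424 / (13 × 250) = 0.13046
LCL = p̄ − 3·√(p̄(1−p̄)/n) = 0.13046 − 3 × 0.02130 = 0.06656

0.0666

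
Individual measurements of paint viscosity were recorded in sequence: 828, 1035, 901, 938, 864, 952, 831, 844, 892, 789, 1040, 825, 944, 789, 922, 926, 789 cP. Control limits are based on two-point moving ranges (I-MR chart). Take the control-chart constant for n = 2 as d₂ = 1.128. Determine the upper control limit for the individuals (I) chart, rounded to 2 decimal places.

1194.45

X̄ = (828 + 1035 + 901 + 938 + 864 + 952 + 831 + 844 + 892 + 789 + 1040 + 825 + 944 + 789 + 922 + 926 + 789) / 17 = 888.7647
Moving ranges: 207, 134, 37, 74, 88, 121, 13, 48, 103, 251, 215, 119, 155, 133, 4, 137; M̄R̄ = 1839.0000 / 16 = 114.9375
UCL = X̄ + 3·M̄R̄/d₂ = 888.7647 + 3 × 114.9375 / 1.128 = 1194.4495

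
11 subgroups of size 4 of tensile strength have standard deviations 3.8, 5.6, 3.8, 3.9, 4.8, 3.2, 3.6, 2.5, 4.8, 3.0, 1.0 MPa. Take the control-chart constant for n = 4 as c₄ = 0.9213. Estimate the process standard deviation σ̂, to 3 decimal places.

s̄ = (3.8 + 5.6 + 3.8 + 3.9 + 4.8 + 3.2 + 3.6 + 2.5 + 4.8 + 3.0 + 1.0) / 11 = 3.6364
σ̂ = s̄ / c₄ = 3.6364 / 0.9213 = 3.9470

3.947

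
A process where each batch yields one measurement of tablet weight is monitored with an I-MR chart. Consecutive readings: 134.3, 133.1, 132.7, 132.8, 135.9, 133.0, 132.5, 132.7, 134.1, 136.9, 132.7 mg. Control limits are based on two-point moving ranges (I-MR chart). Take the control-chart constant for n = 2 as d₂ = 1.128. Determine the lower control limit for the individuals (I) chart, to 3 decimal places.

129.232

X̄ = (134.3 + 133.1 + 132.7 + 132.8 + 135.9 + 133.0 + 132.5 + 132.7 + 134.1 + 136.9 + 132.7) / 11 = 133.7000
Moving ranges: 1.2, 0.4, 0.1, 3.1, 2.9, 0.5, 0.2, 1.4, 2.8, 4.2; M̄R̄ = 16.8000 / 10 = 1.6800
LCL = X̄ − 3·M̄R̄/d₂ = 133.7000 − 3 × 1.6800 / 1.128 = 129.2319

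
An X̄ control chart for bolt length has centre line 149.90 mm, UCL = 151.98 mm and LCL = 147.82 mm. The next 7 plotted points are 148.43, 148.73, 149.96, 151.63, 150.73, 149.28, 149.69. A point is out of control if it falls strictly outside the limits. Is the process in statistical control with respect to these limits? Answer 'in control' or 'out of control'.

All 7 points lie within [147.82, 151.98].

in control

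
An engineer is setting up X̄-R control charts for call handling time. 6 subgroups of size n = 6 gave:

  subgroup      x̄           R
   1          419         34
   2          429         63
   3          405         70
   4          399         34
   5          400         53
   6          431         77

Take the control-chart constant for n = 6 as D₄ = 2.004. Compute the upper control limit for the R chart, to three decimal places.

R̄ = (34 + 63 + 70 + 34 + 53 + 77) / 6 = 331.0000 / 6 = 55.1667
UCL_R = D₄·R̄ = 2.004 × 55.1667 = 110.5540

110.554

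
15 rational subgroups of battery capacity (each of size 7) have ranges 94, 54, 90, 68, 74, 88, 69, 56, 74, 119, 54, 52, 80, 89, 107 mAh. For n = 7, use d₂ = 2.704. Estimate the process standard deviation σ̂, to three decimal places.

28.797

R̄ = (94 + 54 + 90 + 68 + 74 + 88 + 69 + 56 + 74 + 119 + 54 + 52 + 80 + 89 + 107) / 15 = 77.8667
σ̂ = R̄ / d₂ = 77.8667 / 2.704 = 28.7968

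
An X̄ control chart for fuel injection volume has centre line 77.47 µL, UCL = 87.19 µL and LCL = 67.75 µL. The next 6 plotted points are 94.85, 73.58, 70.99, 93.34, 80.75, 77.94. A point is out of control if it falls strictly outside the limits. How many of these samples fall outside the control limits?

2

Compare each point to [67.75, 87.19]: sample 1 = 94.85 > UCL; sample 4 = 93.34 > UCL.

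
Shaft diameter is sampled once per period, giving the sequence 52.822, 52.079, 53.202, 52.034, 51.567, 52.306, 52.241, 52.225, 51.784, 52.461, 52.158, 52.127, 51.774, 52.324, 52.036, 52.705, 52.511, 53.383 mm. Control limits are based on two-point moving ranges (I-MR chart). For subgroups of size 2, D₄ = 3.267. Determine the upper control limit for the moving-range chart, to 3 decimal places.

Moving ranges: 0.743, 1.123, 1.168, 0.467, 0.739, 0.065, 0.016, 0.441, 0.677, 0.303, 0.031, 0.353, 0.550, 0.288, 0.669, 0.194, 0.872; M̄R̄ = 8.6990 / 17 = 0.5117
UCL_MR = D₄·M̄R̄ = 3.267 × 0.5117 = 1.6717

1.672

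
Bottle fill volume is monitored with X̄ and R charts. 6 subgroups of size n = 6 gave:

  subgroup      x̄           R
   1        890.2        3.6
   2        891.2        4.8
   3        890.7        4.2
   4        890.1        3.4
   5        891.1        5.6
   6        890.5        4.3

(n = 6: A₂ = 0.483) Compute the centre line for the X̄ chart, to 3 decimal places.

890.633

X̄̄ = (890.2 + 891.2 + 890.7 + 890.1 + 891.1 + 890.5) / 6 = 5343.8000 / 6 = 890.6333
CL = X̄̄ = 890.6333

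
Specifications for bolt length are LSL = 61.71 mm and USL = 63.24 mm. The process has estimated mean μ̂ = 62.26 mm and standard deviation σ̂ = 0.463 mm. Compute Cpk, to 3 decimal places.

0.396

Cpu = (USL − μ̂) / (3σ̂) = (63.24 − 62.26) / (3 × 0.463) = 0.7055; Cpl = (μ̂ − LSL) / (3σ̂) = (62.26 − 61.71) / (3 × 0.463) = 0.3960; Cpk = min(Cpu, Cpl) = 0.3960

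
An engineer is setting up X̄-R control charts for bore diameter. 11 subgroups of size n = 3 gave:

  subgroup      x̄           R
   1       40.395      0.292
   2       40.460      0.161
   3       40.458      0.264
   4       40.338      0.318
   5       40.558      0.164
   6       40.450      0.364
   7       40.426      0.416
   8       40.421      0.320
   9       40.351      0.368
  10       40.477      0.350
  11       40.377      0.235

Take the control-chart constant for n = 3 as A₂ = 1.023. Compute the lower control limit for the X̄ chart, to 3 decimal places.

X̄̄ = (40.395 + 40.460 + 40.458 + 40.338 + 40.558 + 40.450 + 40.426 + 40.421 + 40.351 + 40.477 + 40.377) / 11 = 444.7110 / 11 = 40.4283
R̄ = (0.292 + 0.161 + 0.264 + 0.318 + 0.164 + 0.364 + 0.416 + 0.320 + 0.368 + 0.350 + 0.235) / 11 = 3.2520 / 11 = 0.2956
LCL = X̄̄ − A₂·R̄ = 40.4283 − 1.023 × 0.2956 = 40.1258

40.126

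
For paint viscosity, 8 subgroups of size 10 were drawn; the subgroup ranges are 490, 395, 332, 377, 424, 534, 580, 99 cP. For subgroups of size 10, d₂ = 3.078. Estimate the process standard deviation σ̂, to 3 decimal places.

R̄ = (490 + 395 + 332 + 377 + 424 + 534 + 580 + 99) / 8 = 403.8750
σ̂ = R̄ / d₂ = 403.8750 / 3.078 = 131.2135

131.213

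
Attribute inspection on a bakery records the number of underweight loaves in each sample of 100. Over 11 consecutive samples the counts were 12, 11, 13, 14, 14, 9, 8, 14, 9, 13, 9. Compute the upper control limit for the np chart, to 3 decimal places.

p̄ = Σdᵢ / (k·n) = 126 / (11 × 100) = 0.11455
UCL = np̄ + 3·√(np̄(1−p̄)) = 11.4545 + 3 × √(11.4545×0.88545) = 11.4545 + 3 × 3.1847 = 21.0087

21.009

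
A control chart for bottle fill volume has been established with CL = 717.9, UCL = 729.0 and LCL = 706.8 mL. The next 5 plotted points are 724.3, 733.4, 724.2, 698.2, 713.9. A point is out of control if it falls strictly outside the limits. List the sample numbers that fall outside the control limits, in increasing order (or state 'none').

Compare each point to [706.8, 729.0]: sample 2 = 733.4 > UCL; sample 4 = 698.2 < LCL.

2, 4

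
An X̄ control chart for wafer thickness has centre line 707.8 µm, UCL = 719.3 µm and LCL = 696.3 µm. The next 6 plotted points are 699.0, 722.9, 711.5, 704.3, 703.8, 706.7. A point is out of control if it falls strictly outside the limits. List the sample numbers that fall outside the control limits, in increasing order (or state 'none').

2

Compare each point to [696.3, 719.3]: sample 2 = 722.9 > UCL.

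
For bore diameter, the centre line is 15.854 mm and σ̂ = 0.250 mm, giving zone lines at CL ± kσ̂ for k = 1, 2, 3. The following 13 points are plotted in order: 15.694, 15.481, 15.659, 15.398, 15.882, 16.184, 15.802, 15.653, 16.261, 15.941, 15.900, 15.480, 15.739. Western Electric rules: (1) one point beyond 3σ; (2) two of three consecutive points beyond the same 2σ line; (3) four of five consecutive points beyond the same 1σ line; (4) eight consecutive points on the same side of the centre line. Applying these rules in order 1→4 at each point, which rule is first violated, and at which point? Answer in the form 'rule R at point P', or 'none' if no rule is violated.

none

Zone of each point (C = within 1σ̂, B = 1σ̂–2σ̂, A = 2σ̂–3σ̂, * = beyond 3σ̂; sign = side of CL): 1:-C, 2:-B, 3:-C, 4:-B, 5:+C, 6:+B, 7:-C, 8:-C, 9:+B, 10:+C, 11:+C, 12:-B, 13:-C
No rule fires across all 13 points.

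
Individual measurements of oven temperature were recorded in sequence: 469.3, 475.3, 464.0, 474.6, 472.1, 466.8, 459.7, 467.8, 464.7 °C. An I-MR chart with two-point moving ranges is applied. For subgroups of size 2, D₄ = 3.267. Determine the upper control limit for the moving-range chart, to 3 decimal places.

Moving ranges: 6.0, 11.3, 10.6, 2.5, 5.3, 7.1, 8.1, 3.1; M̄R̄ = 54.0000 / 8 = 6.7500
UCL_MR = D₄·M̄R̄ = 3.267 × 6.7500 = 22.0523

22.052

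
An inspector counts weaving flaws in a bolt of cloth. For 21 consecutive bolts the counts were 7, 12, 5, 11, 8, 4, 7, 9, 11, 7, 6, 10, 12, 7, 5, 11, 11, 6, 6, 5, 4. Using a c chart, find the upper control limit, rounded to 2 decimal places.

c̄ = (7 + 12 + 5 + 11 + 8 + 4 + 7 + 9 + 11 + 7 + 6 + 10 + 12 + 7 + 5 + 11 + 11 + 6 + 6 + 5 + 4) / 21 = 164 / 21 = 7.8095
UCL = c̄ + 3√c̄ = 7.8095 + 3 × √7.8095 = 7.8095 + 3 × 2.7946 = 16.1932

16.19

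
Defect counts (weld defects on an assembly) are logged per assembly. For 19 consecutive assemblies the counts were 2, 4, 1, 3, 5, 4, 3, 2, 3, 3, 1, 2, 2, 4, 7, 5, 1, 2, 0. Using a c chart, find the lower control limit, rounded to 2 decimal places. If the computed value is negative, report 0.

0.00

c̄ = (2 + 4 + 1 + 3 + 5 + 4 + 3 + 2 + 3 + 3 + 1 + 2 + 2 + 4 + 7 + 5 + 1 + 2 + 0) / 19 = 54 / 19 = 2.8421
LCL = c̄ − 3√c̄ = 2.8421 − 3 × 1.6859 = -2.2155 → 0 (cannot be negative)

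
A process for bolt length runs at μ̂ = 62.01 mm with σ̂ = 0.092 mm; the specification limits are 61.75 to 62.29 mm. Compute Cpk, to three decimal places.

0.942

Cpu = (USL − μ̂) / (3σ̂) = (62.29 − 62.01) / (3 × 0.092) = 1.0145; Cpl = (μ̂ − LSL) / (3σ̂) = (62.01 − 61.75) / (3 × 0.092) = 0.9420; Cpk = min(Cpu, Cpl) = 0.9420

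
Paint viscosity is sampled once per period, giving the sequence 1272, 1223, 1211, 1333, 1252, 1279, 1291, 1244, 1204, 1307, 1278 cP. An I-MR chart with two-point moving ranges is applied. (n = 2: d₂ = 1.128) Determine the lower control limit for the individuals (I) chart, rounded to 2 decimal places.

X̄ = (1272 + 1223 + 1211 + 1333 + 1252 + 1279 + 1291 + 1244 + 1204 + 1307 + 1278) / 11 = 1263.0909
Moving ranges: 49, 12, 122, 81, 27, 12, 47, 40, 103, 29; M̄R̄ = 522.0000 / 10 = 52.2000
LCL = X̄ − 3·M̄R̄/d₂ = 1263.0909 − 3 × 52.2000 / 1.128 = 1124.2611

1124.26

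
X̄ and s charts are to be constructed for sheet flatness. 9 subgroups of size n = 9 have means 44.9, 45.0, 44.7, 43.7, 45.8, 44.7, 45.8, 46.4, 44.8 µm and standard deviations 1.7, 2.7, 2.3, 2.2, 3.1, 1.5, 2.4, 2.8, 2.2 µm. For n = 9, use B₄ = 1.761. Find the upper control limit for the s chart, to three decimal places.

s̄ = (1.7 + 2.7 + 2.3 + 2.2 + 3.1 + 1.5 + 2.4 + 2.8 + 2.2) / 9 = 2.3222
UCL_s = B₄·s̄ = 1.761 × 2.3222 = 4.0894

4.089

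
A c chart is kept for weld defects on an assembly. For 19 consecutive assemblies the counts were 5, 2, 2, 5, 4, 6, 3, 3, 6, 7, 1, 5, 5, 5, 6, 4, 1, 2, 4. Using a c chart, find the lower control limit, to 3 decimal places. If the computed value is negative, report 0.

c̄ = (5 + 2 + 2 + 5 + 4 + 6 + 3 + 3 + 6 + 7 + 1 + 5 + 5 + 5 + 6 + 4 + 1 + 2 + 4) / 19 = 76 / 19 = 4.0000
LCL = c̄ − 3√c̄ = 4.0000 − 3 × 2.0000 = -2.0000 → 0 (cannot be negative)

0.000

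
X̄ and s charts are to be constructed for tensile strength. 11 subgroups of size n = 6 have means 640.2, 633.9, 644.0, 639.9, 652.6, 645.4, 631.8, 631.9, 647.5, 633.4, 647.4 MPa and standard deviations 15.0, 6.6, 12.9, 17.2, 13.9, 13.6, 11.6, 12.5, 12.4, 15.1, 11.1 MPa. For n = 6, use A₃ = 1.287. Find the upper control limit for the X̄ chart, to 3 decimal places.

X̄̄ = (640.2 + 633.9 + 644.0 + 639.9 + 652.6 + 645.4 + 631.8 + 631.9 + 647.5 + 633.4 + 647.4) / 11 = 640.7273
s̄ = (15.0 + 6.6 + 12.9 + 17.2 + 13.9 + 13.6 + 11.6 + 12.5 + 12.4 + 15.1 + 11.1) / 11 = 12.9000
UCL = X̄̄ + A₃·s̄ = 640.7273 + 1.287 × 12.9000 = 657.3296

657.330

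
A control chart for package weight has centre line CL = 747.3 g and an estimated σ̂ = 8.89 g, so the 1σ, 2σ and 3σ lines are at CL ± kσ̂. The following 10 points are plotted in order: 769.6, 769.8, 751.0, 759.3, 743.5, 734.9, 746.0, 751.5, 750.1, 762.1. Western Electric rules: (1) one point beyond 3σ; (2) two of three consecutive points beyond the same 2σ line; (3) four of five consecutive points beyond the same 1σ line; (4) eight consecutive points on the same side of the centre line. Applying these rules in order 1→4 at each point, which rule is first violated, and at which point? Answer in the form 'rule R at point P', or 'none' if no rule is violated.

rule 2 at point 2

Zone of each point (C = within 1σ̂, B = 1σ̂–2σ̂, A = 2σ̂–3σ̂, * = beyond 3σ̂; sign = side of CL): 1:+A, 2:+A, 3:+C, 4:+B, 5:-C, 6:-B, 7:-C, 8:+C, 9:+C, 10:+B
Rule 2 (two of three consecutive points beyond the same 2σ limit) is satisfied at point 2.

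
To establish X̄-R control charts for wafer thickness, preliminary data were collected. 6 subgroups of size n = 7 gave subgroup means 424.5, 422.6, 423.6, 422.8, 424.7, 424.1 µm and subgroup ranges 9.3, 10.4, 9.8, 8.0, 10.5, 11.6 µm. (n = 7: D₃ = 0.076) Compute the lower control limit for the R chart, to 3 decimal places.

0.755

R̄ = (9.3 + 10.4 + 9.8 + 8.0 + 10.5 + 11.6) / 6 = 59.6000 / 6 = 9.9333
LCL_R = D₃·R̄ = 0.076 × 9.9333 = 0.7549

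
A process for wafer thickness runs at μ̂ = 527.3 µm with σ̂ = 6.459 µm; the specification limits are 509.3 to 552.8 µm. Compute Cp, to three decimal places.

Cp = (USL − LSL) / (6σ̂) = (552.8 − 509.3) / (6 × 6.459) = 43.5000 / 38.7540 = 1.1225

1.122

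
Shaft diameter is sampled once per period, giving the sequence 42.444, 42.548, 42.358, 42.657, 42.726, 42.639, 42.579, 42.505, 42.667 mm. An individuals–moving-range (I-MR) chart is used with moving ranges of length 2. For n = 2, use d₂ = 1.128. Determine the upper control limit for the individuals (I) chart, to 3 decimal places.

X̄ = (42.444 + 42.548 + 42.358 + 42.657 + 42.726 + 42.639 + 42.579 + 42.505 + 42.667) / 9 = 42.5692
Moving ranges: 0.104, 0.190, 0.299, 0.069, 0.087, 0.060, 0.074, 0.162; M̄R̄ = 1.0450 / 8 = 0.1306
UCL = X̄ + 3·M̄R̄/d₂ = 42.5692 + 3 × 0.1306 / 1.128 = 42.9166

42.917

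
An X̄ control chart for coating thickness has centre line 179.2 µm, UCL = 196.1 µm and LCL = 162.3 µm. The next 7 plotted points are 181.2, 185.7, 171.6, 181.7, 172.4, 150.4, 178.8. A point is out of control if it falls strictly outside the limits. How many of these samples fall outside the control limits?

Compare each point to [162.3, 196.1]: sample 6 = 150.4 < LCL.

1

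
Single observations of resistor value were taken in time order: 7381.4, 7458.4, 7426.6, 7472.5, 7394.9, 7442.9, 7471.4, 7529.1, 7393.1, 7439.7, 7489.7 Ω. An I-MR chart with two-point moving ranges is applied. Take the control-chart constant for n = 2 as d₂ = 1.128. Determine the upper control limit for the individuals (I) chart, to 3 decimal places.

7604.762

X̄ = (7381.4 + 7458.4 + 7426.6 + 7472.5 + 7394.9 + 7442.9 + 7471.4 + 7529.1 + 7393.1 + 7439.7 + 7489.7) / 11 = 7445.4273
Moving ranges: 77.0, 31.8, 45.9, 77.6, 48.0, 28.5, 57.7, 136.0, 46.6, 50.0; M̄R̄ = 599.1000 / 10 = 59.9100
UCL = X̄ + 3·M̄R̄/d₂ = 7445.4273 + 3 × 59.9100 / 1.128 = 7604.7624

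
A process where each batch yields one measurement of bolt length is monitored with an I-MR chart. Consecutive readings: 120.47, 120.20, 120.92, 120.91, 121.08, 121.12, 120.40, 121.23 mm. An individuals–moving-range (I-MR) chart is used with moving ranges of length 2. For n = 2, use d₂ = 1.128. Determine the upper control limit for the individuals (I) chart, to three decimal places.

X̄ = (120.47 + 120.20 + 120.92 + 120.91 + 121.08 + 121.12 + 120.40 + 121.23) / 8 = 120.7913
Moving ranges: 0.27, 0.72, 0.01, 0.17, 0.04, 0.72, 0.83; M̄R̄ = 2.7600 / 7 = 0.3943
UCL = X̄ + 3·M̄R̄/d₂ = 120.7913 + 3 × 0.3943 / 1.128 = 121.8399

121.840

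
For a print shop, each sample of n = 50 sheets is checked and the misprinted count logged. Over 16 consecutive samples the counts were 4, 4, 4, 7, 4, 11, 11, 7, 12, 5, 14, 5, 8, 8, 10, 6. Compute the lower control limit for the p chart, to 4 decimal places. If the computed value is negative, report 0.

p̄ = Σdᵢ / (k·n) = 120 / (16 × 50) = 0.15000
LCL = p̄ − 3·√(p̄(1−p̄)/n) = 0.15000 − 3 × 0.05050 = -0.00149 → 0 (negative, so LCL = 0)

0.0000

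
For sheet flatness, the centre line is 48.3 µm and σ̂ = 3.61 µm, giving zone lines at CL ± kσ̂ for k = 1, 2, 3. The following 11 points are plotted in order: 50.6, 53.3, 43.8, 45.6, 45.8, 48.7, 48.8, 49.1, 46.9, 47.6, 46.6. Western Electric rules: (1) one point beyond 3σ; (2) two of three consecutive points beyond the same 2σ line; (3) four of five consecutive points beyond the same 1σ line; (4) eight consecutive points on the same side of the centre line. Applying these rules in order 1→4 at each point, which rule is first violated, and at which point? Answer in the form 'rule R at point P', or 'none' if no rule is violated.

none

Zone of each point (C = within 1σ̂, B = 1σ̂–2σ̂, A = 2σ̂–3σ̂, * = beyond 3σ̂; sign = side of CL): 1:+C, 2:+B, 3:-B, 4:-C, 5:-C, 6:+C, 7:+C, 8:+C, 9:-C, 10:-C, 11:-C
No rule fires across all 11 points.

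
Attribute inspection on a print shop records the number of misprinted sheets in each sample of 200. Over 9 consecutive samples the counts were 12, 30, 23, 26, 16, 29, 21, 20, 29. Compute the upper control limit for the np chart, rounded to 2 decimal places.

36.40

p̄ = Σdᵢ / (k·n) = 206 / (9 × 200) = 0.11444
UCL = np̄ + 3·√(np̄(1−p̄)) = 22.8889 + 3 × √(22.8889×0.88556) = 22.8889 + 3 × 4.5022 = 36.3953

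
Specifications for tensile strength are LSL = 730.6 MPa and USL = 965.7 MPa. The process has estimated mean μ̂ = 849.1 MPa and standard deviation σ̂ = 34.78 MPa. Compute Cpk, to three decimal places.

Cpu = (USL − μ̂) / (3σ̂) = (965.7 − 849.1) / (3 × 34.78) = 1.1175; Cpl = (μ̂ − LSL) / (3σ̂) = (849.1 − 730.6) / (3 × 34.78) = 1.1357; Cpk = min(Cpu, Cpl) = 1.1175

1.118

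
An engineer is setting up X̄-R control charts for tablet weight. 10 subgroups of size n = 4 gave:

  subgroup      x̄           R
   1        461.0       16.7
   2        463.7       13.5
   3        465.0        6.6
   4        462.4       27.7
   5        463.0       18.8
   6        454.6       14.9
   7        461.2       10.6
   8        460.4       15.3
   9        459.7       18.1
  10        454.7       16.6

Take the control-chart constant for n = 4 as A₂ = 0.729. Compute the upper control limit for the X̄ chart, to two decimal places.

472.15

X̄̄ = (461.0 + 463.7 + 465.0 + 462.4 + 463.0 + 454.6 + 461.2 + 460.4 + 459.7 + 454.7) / 10 = 4605.7000 / 10 = 460.5700
R̄ = (16.7 + 13.5 + 6.6 + 27.7 + 18.8 + 14.9 + 10.6 + 15.3 + 18.1 + 16.6) / 10 = 158.8000 / 10 = 15.8800
UCL = X̄̄ + A₂·R̄ = 460.5700 + 0.729 × 15.8800 = 472.1465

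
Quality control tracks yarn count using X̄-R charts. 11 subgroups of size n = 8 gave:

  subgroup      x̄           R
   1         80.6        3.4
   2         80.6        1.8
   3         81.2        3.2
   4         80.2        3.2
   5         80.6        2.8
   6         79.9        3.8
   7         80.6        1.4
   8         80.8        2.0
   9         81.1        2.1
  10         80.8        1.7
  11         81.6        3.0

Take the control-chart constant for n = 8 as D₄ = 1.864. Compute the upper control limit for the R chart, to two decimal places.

R̄ = (3.4 + 1.8 + 3.2 + 3.2 + 2.8 + 3.8 + 1.4 + 2.0 + 2.1 + 1.7 + 3.0) / 11 = 28.4000 / 11 = 2.5818
UCL_R = D₄·R̄ = 1.864 × 2.5818 = 4.8125

4.81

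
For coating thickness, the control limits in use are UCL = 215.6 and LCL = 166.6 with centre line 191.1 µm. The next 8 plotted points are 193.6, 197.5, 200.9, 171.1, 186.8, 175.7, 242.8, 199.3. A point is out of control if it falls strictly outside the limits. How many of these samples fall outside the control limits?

Compare each point to [166.6, 215.6]: sample 7 = 242.8 > UCL.

1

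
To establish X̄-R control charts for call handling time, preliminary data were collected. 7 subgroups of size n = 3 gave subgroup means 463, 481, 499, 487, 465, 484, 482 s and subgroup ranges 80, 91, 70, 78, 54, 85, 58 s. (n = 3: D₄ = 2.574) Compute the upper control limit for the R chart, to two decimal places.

R̄ = (80 + 91 + 70 + 78 + 54 + 85 + 58) / 7 = 516.0000 / 7 = 73.7143
UCL_R = D₄·R̄ = 2.574 × 73.7143 = 189.7406

189.74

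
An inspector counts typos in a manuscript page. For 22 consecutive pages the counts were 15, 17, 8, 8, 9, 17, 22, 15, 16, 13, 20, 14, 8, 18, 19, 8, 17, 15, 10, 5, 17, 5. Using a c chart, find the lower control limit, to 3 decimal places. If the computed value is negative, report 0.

c̄ = (15 + 17 + 8 + 8 + 9 + 17 + 22 + 15 + 16 + 13 + 20 + 14 + 8 + 18 + 19 + 8 + 17 + 15 + 10 + 5 + 17 + 5) / 22 = 296 / 22 = 13.4545
LCL = c̄ − 3√c̄ = 13.4545 − 3 × 3.6680 = 2.4504

2.450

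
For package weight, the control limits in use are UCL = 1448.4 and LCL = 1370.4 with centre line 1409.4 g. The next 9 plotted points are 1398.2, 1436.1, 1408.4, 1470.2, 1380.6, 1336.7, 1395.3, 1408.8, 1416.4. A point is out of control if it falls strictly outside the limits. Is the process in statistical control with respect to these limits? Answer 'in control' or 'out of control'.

out of control

Compare each point to [1370.4, 1448.4]: sample 4 = 1470.2 > UCL; sample 6 = 1336.7 < LCL.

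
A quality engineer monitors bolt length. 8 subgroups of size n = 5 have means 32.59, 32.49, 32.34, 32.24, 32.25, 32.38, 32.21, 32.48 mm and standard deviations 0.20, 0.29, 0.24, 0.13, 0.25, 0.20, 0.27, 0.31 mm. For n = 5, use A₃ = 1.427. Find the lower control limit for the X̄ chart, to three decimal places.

X̄̄ = (32.59 + 32.49 + 32.34 + 32.24 + 32.25 + 32.38 + 32.21 + 32.48) / 8 = 32.3725
s̄ = (0.20 + 0.29 + 0.24 + 0.13 + 0.25 + 0.20 + 0.27 + 0.31) / 8 = 0.2363
LCL = X̄̄ − A₃·s̄ = 32.3725 − 1.427 × 0.2363 = 32.0354

32.035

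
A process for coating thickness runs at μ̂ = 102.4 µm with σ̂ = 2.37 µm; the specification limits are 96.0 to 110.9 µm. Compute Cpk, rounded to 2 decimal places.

Cpu = (USL − μ̂) / (3σ̂) = (110.9 − 102.4) / (3 × 2.37) = 1.1955; Cpl = (μ̂ − LSL) / (3σ̂) = (102.4 − 96.0) / (3 × 2.37) = 0.9001; Cpk = min(Cpu, Cpl) = 0.9001

0.90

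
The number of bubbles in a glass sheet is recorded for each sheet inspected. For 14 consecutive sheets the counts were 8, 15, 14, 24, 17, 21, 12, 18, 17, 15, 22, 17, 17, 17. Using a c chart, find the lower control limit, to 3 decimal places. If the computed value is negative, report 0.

4.449

c̄ = (8 + 15 + 14 + 24 + 17 + 21 + 12 + 18 + 17 + 15 + 22 + 17 + 17 + 17) / 14 = 234 / 14 = 16.7143
LCL = c̄ − 3√c̄ = 16.7143 − 3 × 4.0883 = 4.4494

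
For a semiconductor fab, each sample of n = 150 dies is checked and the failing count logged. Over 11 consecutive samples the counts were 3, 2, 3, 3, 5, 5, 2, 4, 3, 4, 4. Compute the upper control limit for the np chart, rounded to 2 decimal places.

p̄ = Σdᵢ / (k·n) = 38 / (11 × 150) = 0.02303
UCL = np̄ + 3·√(np̄(1−p̄)) = 3.4545 + 3 × √(3.4545×0.97697) = 3.4545 + 3 × 1.8371 = 8.9659

8.97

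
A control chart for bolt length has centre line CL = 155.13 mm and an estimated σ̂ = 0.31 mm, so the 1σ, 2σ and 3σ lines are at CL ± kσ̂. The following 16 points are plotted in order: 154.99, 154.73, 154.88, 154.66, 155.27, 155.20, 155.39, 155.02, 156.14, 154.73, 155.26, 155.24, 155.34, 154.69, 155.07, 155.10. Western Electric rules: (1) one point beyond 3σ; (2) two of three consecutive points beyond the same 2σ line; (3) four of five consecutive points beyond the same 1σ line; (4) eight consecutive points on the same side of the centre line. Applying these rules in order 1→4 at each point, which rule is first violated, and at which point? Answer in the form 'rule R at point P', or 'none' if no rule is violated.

Zone of each point (C = within 1σ̂, B = 1σ̂–2σ̂, A = 2σ̂–3σ̂, * = beyond 3σ̂; sign = side of CL): 1:-C, 2:-B, 3:-C, 4:-B, 5:+C, 6:+C, 7:+C, 8:-C, 9:+*, 10:-B, 11:+C, 12:+C, 13:+C, 14:-B, 15:-C, 16:-C
Rule 1 (one point beyond the 3σ limits) is satisfied at point 9.

rule 1 at point 9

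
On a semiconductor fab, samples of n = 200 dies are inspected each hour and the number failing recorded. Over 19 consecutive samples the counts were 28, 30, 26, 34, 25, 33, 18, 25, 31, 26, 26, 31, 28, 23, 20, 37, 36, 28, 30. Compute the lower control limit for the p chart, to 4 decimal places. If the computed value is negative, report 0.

p̄ = Σdᵢ / (k·n) = 535 / (19 × 200) = 0.14079
LCL = p̄ − 3·√(p̄(1−p̄)/n) = 0.14079 − 3 × 0.02459 = 0.06701

0.0670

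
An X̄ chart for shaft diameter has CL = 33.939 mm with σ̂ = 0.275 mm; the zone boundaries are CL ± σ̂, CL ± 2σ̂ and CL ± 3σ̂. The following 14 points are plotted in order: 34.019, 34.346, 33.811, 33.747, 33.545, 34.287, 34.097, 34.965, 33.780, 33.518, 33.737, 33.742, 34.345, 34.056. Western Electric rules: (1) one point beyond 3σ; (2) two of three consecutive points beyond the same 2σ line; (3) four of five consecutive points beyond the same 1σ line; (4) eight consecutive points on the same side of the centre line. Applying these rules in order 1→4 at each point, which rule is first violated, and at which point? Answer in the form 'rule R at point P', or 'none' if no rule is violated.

Zone of each point (C = within 1σ̂, B = 1σ̂–2σ̂, A = 2σ̂–3σ̂, * = beyond 3σ̂; sign = side of CL): 1:+C, 2:+B, 3:-C, 4:-C, 5:-B, 6:+B, 7:+C, 8:+*, 9:-C, 10:-B, 11:-C, 12:-C, 13:+B, 14:+C
Rule 1 (one point beyond the 3σ limits) is satisfied at point 8.

rule 1 at point 8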